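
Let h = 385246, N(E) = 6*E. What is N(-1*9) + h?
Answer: 385192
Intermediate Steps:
N(-1*9) + h = 6*(-1*9) + 385246 = 6*(-9) + 385246 = -54 + 385246 = 385192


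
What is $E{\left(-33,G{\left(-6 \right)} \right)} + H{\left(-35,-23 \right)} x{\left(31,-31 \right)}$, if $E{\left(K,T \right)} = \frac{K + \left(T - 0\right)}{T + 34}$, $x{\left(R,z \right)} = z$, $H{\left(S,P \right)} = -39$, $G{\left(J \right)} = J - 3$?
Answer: $\frac{30183}{25} \approx 1207.3$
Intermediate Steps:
$G{\left(J \right)} = -3 + J$ ($G{\left(J \right)} = J - 3 = -3 + J$)
$E{\left(K,T \right)} = \frac{K + T}{34 + T}$ ($E{\left(K,T \right)} = \frac{K + \left(T + 0\right)}{34 + T} = \frac{K + T}{34 + T}$)
$E{\left(-33,G{\left(-6 \right)} \right)} + H{\left(-35,-23 \right)} x{\left(31,-31 \right)} = \frac{-33 - 9}{34 - 9} - -1209 = \frac{-33 - 9}{34 - 9} + 1209 = \frac{1}{25} \left(-42\right) + 1209 = - \frac{42}{25} + 1209 = \frac{30183}{25}$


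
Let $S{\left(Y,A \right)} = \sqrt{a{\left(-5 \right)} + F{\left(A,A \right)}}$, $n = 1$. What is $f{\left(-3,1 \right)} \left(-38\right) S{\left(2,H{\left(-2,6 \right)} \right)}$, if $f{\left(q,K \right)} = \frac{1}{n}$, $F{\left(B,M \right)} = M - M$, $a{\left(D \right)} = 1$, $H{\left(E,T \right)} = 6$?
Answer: $-38$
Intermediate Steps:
$F{\left(B,M \right)} = 0$
$f{\left(q,K \right)} = 1$ ($f{\left(q,K \right)} = 1^{-1} = 1$)
$S{\left(Y,A \right)} = 1$ ($S{\left(Y,A \right)} = \sqrt{1 + 0} = \sqrt{1} = 1$)
$f{\left(-3,1 \right)} \left(-38\right) S{\left(2,H{\left(-2,6 \right)} \right)} = 1 \left(-38\right) 1 = \left(-38\right) 1 = -38$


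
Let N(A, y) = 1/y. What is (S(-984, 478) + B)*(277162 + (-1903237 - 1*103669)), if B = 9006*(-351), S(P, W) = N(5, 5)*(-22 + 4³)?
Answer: 27339448035072/5 ≈ 5.4679e+12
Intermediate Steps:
S(P, W) = 42/5 (S(P, W) = (-22 + 4³)/5 = (-22 + 64)/5 = (⅕)*42 = 42/5)
B = -3161106
(S(-984, 478) + B)*(277162 + (-1903237 - 1*103669)) = (42/5 - 3161106)*(277162 + (-1903237 - 1*103669)) = -15805488*(277162 + (-1903237 - 103669))/5 = -15805488*(277162 - 2006906)/5 = -15805488/5*(-1729744) = 27339448035072/5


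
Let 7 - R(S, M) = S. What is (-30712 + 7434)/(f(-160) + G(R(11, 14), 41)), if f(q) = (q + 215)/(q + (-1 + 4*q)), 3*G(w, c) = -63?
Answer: 9322839/8438 ≈ 1104.9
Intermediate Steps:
R(S, M) = 7 - S
G(w, c) = -21 (G(w, c) = (⅓)*(-63) = -21)
f(q) = (215 + q)/(-1 + 5*q)
(-30712 + 7434)/(f(-160) + G(R(11, 14), 41)) = (-30712 + 7434)/((215 - 160)/(-1 + 5*(-160)) - 21) = -23278/(55/(-1 - 800) - 21) = -23278/(55/(-801) - 21) = -23278/(-1/801*55 - 21) = -23278/(-55/801 - 21) = -23278/(-16876/801) = -23278*(-801/16876) = 9322839/8438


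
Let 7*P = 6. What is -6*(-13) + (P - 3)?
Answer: 531/7 ≈ 75.857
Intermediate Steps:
P = 6/7 (P = (⅐)*6 = 6/7 ≈ 0.85714)
-6*(-13) + (P - 3) = -6*(-13) + (6/7 - 3) = 78 - 15/7 = 531/7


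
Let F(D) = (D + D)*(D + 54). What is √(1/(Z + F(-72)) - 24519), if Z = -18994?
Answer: I*√6596238800878/16402 ≈ 156.59*I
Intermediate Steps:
F(D) = 2*D*(54 + D) (F(D) = (2*D)*(54 + D) = 2*D*(54 + D))
√(1/(Z + F(-72)) - 24519) = √(1/(-18994 + 2*(-72)*(54 - 72)) - 24519) = √(1/(-18994 + 2*(-72)*(-18)) - 24519) = √(1/(-18994 + 2592) - 24519) = √(1/(-16402) - 24519) = √(-1/16402 - 24519) = √(-402160639/16402) = I*√6596238800878/16402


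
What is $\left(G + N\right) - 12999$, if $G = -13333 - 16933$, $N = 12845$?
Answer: $-30420$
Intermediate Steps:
$G = -30266$ ($G = -13333 - 16933 = -30266$)
$\left(G + N\right) - 12999 = \left(-30266 + 12845\right) - 12999 = -17421 - 12999 = -30420$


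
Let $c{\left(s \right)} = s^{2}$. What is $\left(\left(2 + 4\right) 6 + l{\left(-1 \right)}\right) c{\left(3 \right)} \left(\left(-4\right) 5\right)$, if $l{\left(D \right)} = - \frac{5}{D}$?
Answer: $-7380$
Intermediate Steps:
$\left(\left(2 + 4\right) 6 + l{\left(-1 \right)}\right) c{\left(3 \right)} \left(\left(-4\right) 5\right) = \left(\left(2 + 4\right) 6 - \frac{5}{-1}\right) 3^{2} \left(\left(-4\right) 5\right) = \left(6 \cdot 6 - -5\right) 9 \left(-20\right) = \left(36 + 5\right) \left(-180\right) = 41 \left(-180\right) = -7380$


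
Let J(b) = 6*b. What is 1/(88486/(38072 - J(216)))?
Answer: 18388/44243 ≈ 0.41561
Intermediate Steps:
1/(88486/(38072 - J(216))) = 1/(88486/(38072 - 6*216)) = 1/(88486/(38072 - 1*1296)) = 1/(88486/(38072 - 1296)) = 1/(88486/36776) = 1/(88486*(1/36776)) = 1/(44243/18388) = 18388/44243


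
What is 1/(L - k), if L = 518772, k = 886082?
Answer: -1/367310 ≈ -2.7225e-6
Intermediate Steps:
1/(L - k) = 1/(518772 - 1*886082) = 1/(518772 - 886082) = 1/(-367310) = -1/367310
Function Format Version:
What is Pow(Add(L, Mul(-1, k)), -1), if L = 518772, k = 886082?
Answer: Rational(-1, 367310) ≈ -2.7225e-6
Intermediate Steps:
Pow(Add(L, Mul(-1, k)), -1) = Pow(Add(518772, Mul(-1, 886082)), -1) = Pow(Add(518772, -886082), -1) = Pow(-367310, -1) = Rational(-1, 367310)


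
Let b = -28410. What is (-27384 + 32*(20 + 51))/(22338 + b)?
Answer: 3139/759 ≈ 4.1357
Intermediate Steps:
(-27384 + 32*(20 + 51))/(22338 + b) = (-27384 + 32*(20 + 51))/(22338 - 28410) = (-27384 + 32*71)/(-6072) = (-27384 + 2272)*(-1/6072) = -25112*(-1/6072) = 3139/759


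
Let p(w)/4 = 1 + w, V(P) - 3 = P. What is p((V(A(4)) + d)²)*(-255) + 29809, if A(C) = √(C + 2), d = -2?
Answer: 21649 - 2040*√6 ≈ 16652.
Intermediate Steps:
A(C) = √(2 + C)
V(P) = 3 + P
p(w) = 4 + 4*w (p(w) = 4*(1 + w) = 4 + 4*w)
p((V(A(4)) + d)²)*(-255) + 29809 = (4 + 4*((3 + √(2 + 4)) - 2)²)*(-255) + 29809 = (4 + 4*((3 + √6) - 2)²)*(-255) + 29809 = (4 + 4*(1 + √6)²)*(-255) + 29809 = (-1020 - 1020*(1 + √6)²) + 29809 = 28789 - 1020*(1 + √6)²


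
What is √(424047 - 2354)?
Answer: √421693 ≈ 649.38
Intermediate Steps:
√(424047 - 2354) = √421693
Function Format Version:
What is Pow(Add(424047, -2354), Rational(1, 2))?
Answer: Pow(421693, Rational(1, 2)) ≈ 649.38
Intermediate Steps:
Pow(Add(424047, -2354), Rational(1, 2)) = Pow(421693, Rational(1, 2))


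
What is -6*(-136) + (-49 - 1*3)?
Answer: 764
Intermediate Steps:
-6*(-136) + (-49 - 1*3) = 816 + (-49 - 3) = 816 - 52 = 764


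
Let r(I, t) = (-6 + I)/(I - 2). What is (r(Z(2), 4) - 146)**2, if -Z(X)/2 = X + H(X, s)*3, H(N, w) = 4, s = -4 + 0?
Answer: 4721929/225 ≈ 20986.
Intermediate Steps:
s = -4
Z(X) = -24 - 2*X (Z(X) = -2*(X + 4*3) = -2*(X + 12) = -2*(12 + X) = -24 - 2*X)
r(I, t) = (-6 + I)/(-2 + I)
(r(Z(2), 4) - 146)**2 = ((-6 + (-24 - 2*2))/(-2 + (-24 - 2*2)) - 146)**2 = ((-6 + (-24 - 4))/(-2 + (-24 - 4)) - 146)**2 = ((-6 - 28)/(-2 - 28) - 146)**2 = (-34/(-30) - 146)**2 = (-1/30*(-34) - 146)**2 = (17/15 - 146)**2 = (-2173/15)**2 = 4721929/225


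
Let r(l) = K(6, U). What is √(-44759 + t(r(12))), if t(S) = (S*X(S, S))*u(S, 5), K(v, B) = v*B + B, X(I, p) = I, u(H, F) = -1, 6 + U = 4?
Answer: 9*I*√555 ≈ 212.03*I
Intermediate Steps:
U = -2 (U = -6 + 4 = -2)
K(v, B) = B + B*v (K(v, B) = B*v + B = B + B*v)
r(l) = -14 (r(l) = -2*(1 + 6) = -2*7 = -14)
t(S) = -S² (t(S) = (S*S)*(-1) = S²*(-1) = -S²)
√(-44759 + t(r(12))) = √(-44759 - 1*(-14)²) = √(-44759 - 1*196) = √(-44759 - 196) = √(-44955) = 9*I*√555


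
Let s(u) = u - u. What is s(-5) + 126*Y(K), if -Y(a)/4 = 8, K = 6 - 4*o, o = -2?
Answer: -4032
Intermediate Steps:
K = 14 (K = 6 - 4*(-2) = 6 + 8 = 14)
s(u) = 0
Y(a) = -32 (Y(a) = -4*8 = -32)
s(-5) + 126*Y(K) = 0 + 126*(-32) = 0 - 4032 = -4032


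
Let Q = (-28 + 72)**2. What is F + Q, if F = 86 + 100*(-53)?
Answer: -3278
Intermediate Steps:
Q = 1936 (Q = 44**2 = 1936)
F = -5214 (F = 86 - 5300 = -5214)
F + Q = -5214 + 1936 = -3278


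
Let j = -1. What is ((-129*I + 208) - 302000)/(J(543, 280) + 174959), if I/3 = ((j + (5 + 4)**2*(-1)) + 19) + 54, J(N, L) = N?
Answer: -298309/175502 ≈ -1.6997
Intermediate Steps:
I = -27 (I = 3*(((-1 + (5 + 4)**2*(-1)) + 19) + 54) = 3*(((-1 + 9**2*(-1)) + 19) + 54) = 3*(((-1 + 81*(-1)) + 19) + 54) = 3*(((-1 - 81) + 19) + 54) = 3*((-82 + 19) + 54) = 3*(-63 + 54) = 3*(-9) = -27)
((-129*I + 208) - 302000)/(J(543, 280) + 174959) = ((-129*(-27) + 208) - 302000)/(543 + 174959) = ((3483 + 208) - 302000)/175502 = (3691 - 302000)*(1/175502) = -298309*1/175502 = -298309/175502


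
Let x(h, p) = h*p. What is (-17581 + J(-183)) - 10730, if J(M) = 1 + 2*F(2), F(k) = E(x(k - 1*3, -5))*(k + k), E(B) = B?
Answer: -28270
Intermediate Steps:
F(k) = 2*k*(15 - 5*k) (F(k) = ((k - 1*3)*(-5))*(k + k) = ((k - 3)*(-5))*(2*k) = ((-3 + k)*(-5))*(2*k) = (15 - 5*k)*(2*k) = 2*k*(15 - 5*k))
J(M) = 41 (J(M) = 1 + 2*(10*2*(3 - 1*2)) = 1 + 2*(10*2*(3 - 2)) = 1 + 2*(10*2*1) = 1 + 2*20 = 1 + 40 = 41)
(-17581 + J(-183)) - 10730 = (-17581 + 41) - 10730 = -17540 - 10730 = -28270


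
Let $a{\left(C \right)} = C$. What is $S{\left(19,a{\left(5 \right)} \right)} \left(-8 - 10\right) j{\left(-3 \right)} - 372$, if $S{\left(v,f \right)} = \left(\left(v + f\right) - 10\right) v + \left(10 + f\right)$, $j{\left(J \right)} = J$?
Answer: $14802$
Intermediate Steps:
$S{\left(v,f \right)} = 10 + f + v \left(-10 + f + v\right)$ ($S{\left(v,f \right)} = \left(\left(f + v\right) - 10\right) v + \left(10 + f\right) = \left(-10 + f + v\right) v + \left(10 + f\right) = v \left(-10 + f + v\right) + \left(10 + f\right) = 10 + f + v \left(-10 + f + v\right)$)
$S{\left(19,a{\left(5 \right)} \right)} \left(-8 - 10\right) j{\left(-3 \right)} - 372 = \left(10 + 5 + 19^{2} - 190 + 5 \cdot 19\right) \left(-8 - 10\right) \left(-3\right) - 372 = \left(10 + 5 + 361 - 190 + 95\right) \left(\left(-18\right) \left(-3\right)\right) - 372 = 281 \cdot 54 - 372 = 15174 - 372 = 14802$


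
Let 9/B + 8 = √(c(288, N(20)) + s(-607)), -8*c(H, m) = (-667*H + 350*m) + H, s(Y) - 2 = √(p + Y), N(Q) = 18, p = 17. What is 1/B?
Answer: -8/9 + √(92762 + 4*I*√590)/18 ≈ 16.032 + 0.0088613*I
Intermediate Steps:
s(Y) = 2 + √(17 + Y)
c(H, m) = -175*m/4 + 333*H/4 (c(H, m) = -((-667*H + 350*m) + H)/8 = -(-666*H + 350*m)/8 = -175*m/4 + 333*H/4)
B = 9/(-8 + √(46381/2 + I*√590)) (B = 9/(-8 + √((-175/4*18 + (333/4)*288) + (2 + √(17 - 607)))) = 9/(-8 + √((-1575/2 + 23976) + (2 + √(-590)))) = 9/(-8 + √(46377/2 + (2 + I*√590))) = 9/(-8 + √(46381/2 + I*√590)) ≈ 0.062377 - 3.4478e-5*I)
1/B = 1/(18/(-16 + √2*√(46381 + 2*I*√590))) = -8/9 + √2*√(46381 + 2*I*√590)/18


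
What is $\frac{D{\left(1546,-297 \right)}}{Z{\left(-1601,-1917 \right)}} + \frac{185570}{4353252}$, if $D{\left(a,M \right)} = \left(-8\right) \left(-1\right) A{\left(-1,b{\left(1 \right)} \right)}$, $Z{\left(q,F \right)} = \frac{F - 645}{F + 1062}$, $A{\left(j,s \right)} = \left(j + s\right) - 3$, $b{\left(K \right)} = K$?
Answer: $- \frac{7404441725}{929419302} \approx -7.9667$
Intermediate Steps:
$A{\left(j,s \right)} = -3 + j + s$
$Z{\left(q,F \right)} = \frac{-645 + F}{1062 + F}$
$D{\left(a,M \right)} = -24$ ($D{\left(a,M \right)} = \left(-8\right) \left(-1\right) \left(-3 - 1 + 1\right) = 8 \left(-3\right) = -24$)
$\frac{D{\left(1546,-297 \right)}}{Z{\left(-1601,-1917 \right)}} + \frac{185570}{4353252} = - \frac{24}{\frac{1}{1062 - 1917} \left(-645 - 1917\right)} + \frac{185570}{4353252} = - \frac{24}{\frac{1}{-855} \left(-2562\right)} + 185570 \cdot \frac{1}{4353252} = - \frac{24}{\left(- \frac{1}{855}\right) \left(-2562\right)} + \frac{92785}{2176626} = - \frac{24}{\frac{854}{285}} + \frac{92785}{2176626} = \left(-24\right) \frac{285}{854} + \frac{92785}{2176626} = - \frac{3420}{427} + \frac{92785}{2176626} = - \frac{7404441725}{929419302}$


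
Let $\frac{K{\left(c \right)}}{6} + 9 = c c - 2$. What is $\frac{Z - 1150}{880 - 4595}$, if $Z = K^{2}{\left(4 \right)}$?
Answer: $\frac{50}{743} \approx 0.067295$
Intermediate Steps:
$K{\left(c \right)} = -66 + 6 c^{2}$ ($K{\left(c \right)} = -54 + 6 \left(c c - 2\right) = -54 + 6 \left(c^{2} - 2\right) = -54 + 6 \left(-2 + c^{2}\right) = -54 + \left(-12 + 6 c^{2}\right) = -66 + 6 c^{2}$)
$Z = 900$ ($Z = \left(-66 + 6 \cdot 4^{2}\right)^{2} = \left(-66 + 6 \cdot 16\right)^{2} = \left(-66 + 96\right)^{2} = 30^{2} = 900$)
$\frac{Z - 1150}{880 - 4595} = \frac{900 - 1150}{880 - 4595} = - \frac{250}{-3715} = \left(-250\right) \left(- \frac{1}{3715}\right) = \frac{50}{743}$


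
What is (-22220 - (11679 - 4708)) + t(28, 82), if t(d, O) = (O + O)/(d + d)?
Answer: -408633/14 ≈ -29188.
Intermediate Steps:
t(d, O) = O/d (t(d, O) = (2*O)/((2*d)) = (2*O)*(1/(2*d)) = O/d)
(-22220 - (11679 - 4708)) + t(28, 82) = (-22220 - (11679 - 4708)) + 82/28 = (-22220 - 1*6971) + 82*(1/28) = (-22220 - 6971) + 41/14 = -29191 + 41/14 = -408633/14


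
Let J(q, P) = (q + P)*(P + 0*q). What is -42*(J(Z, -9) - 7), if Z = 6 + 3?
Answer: 294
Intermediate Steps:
Z = 9
J(q, P) = P*(P + q) (J(q, P) = (P + q)*(P + 0) = (P + q)*P = P*(P + q))
-42*(J(Z, -9) - 7) = -42*(-9*(-9 + 9) - 7) = -42*(-9*0 - 7) = -42*(0 - 7) = -42*(-7) = 294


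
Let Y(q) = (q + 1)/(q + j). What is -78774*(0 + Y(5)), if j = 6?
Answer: -472644/11 ≈ -42968.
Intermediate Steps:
Y(q) = (1 + q)/(6 + q) (Y(q) = (q + 1)/(q + 6) = (1 + q)/(6 + q))
-78774*(0 + Y(5)) = -78774*(0 + (1 + 5)/(6 + 5)) = -78774*(0 + 6/11) = -78774*6/11 = -13129*36/11 = -472644/11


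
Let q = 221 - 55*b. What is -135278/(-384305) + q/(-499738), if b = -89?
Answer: 32818726392/96025906045 ≈ 0.34177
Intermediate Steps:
q = 5116 (q = 221 - 55*(-89) = 221 + 4895 = 5116)
-135278/(-384305) + q/(-499738) = -135278/(-384305) + 5116/(-499738) = -135278*(-1/384305) + 5116*(-1/499738) = 135278/384305 - 2558/249869 = 32818726392/96025906045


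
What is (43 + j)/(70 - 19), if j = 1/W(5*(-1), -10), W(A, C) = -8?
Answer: 343/408 ≈ 0.84069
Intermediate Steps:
j = -⅛ (j = 1/(-8) = -⅛ ≈ -0.12500)
(43 + j)/(70 - 19) = (43 - ⅛)/(70 - 19) = (343/8)/51 = (1/51)*(343/8) = 343/408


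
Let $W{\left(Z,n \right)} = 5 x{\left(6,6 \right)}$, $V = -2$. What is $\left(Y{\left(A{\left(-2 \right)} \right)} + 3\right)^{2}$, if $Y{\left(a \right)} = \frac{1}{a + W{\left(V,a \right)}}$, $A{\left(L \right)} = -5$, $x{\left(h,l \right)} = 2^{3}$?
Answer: $\frac{11236}{1225} \approx 9.1722$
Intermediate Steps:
$x{\left(h,l \right)} = 8$
$W{\left(Z,n \right)} = 40$ ($W{\left(Z,n \right)} = 5 \cdot 8 = 40$)
$Y{\left(a \right)} = \frac{1}{40 + a}$ ($Y{\left(a \right)} = \frac{1}{a + 40} = \frac{1}{40 + a}$)
$\left(Y{\left(A{\left(-2 \right)} \right)} + 3\right)^{2} = \left(\frac{1}{40 - 5} + 3\right)^{2} = \left(\frac{1}{35} + 3\right)^{2} = \left(\frac{106}{35}\right)^{2} = \frac{11236}{1225}$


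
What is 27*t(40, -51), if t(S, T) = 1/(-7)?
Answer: -27/7 ≈ -3.8571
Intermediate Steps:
t(S, T) = -1/7
27*t(40, -51) = 27*(-1/7) = -27/7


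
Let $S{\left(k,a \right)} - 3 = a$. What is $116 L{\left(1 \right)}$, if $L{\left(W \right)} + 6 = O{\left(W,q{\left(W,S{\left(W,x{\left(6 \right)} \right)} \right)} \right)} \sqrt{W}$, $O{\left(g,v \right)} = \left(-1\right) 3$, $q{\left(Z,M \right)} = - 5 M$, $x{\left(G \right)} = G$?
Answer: $-1044$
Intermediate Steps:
$S{\left(k,a \right)} = 3 + a$
$O{\left(g,v \right)} = -3$
$L{\left(W \right)} = -6 - 3 \sqrt{W}$
$116 L{\left(1 \right)} = 116 \left(-6 - 3 \sqrt{1}\right) = 116 \left(-6 - 3\right) = 116 \left(-9\right) = -1044$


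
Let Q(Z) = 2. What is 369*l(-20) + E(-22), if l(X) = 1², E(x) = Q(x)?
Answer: 371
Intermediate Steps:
E(x) = 2
l(X) = 1
369*l(-20) + E(-22) = 369*1 + 2 = 369 + 2 = 371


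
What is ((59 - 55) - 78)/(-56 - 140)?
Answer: 37/98 ≈ 0.37755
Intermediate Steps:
((59 - 55) - 78)/(-56 - 140) = (4 - 78)/(-196) = -1/196*(-74) = 37/98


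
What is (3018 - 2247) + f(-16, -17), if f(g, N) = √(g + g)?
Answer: 771 + 4*I*√2 ≈ 771.0 + 5.6569*I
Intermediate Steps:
f(g, N) = √2*√g (f(g, N) = √(2*g) = √2*√g)
(3018 - 2247) + f(-16, -17) = (3018 - 2247) + √2*√(-16) = 771 + √2*(4*I) = 771 + 4*I*√2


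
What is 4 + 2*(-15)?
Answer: -26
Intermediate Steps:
4 + 2*(-15) = 4 - 30 = -26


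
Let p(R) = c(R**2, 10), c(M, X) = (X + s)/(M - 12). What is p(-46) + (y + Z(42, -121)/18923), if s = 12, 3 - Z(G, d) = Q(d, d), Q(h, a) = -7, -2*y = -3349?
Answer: 33334483475/19906996 ≈ 1674.5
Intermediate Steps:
y = 3349/2 (y = -1/2*(-3349) = 3349/2 ≈ 1674.5)
Z(G, d) = 10 (Z(G, d) = 3 - 1*(-7) = 3 + 7 = 10)
c(M, X) = (12 + X)/(-12 + M) (c(M, X) = (X + 12)/(M - 12) = (12 + X)/(-12 + M))
p(R) = 22/(-12 + R**2) (p(R) = (12 + 10)/(-12 + R**2) = 22/(-12 + R**2))
p(-46) + (y + Z(42, -121)/18923) = 22/(-12 + (-46)**2) + (3349/2 + 10/18923) = 22/(-12 + 2116) + (3349/2 + 10*(1/18923)) = 22/2104 + (3349/2 + 10/18923) = 22*(1/2104) + 63373147/37846 = 11/1052 + 63373147/37846 = 33334483475/19906996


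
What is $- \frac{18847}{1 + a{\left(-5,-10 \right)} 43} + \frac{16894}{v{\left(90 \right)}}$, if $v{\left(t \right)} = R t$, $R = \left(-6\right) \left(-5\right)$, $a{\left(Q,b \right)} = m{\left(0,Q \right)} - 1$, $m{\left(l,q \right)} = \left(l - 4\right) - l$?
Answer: $\frac{6812777}{72225} \approx 94.327$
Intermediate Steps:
$m{\left(l,q \right)} = -4$ ($m{\left(l,q \right)} = \left(l - 4\right) - l = \left(-4 + l\right) - l = -4$)
$a{\left(Q,b \right)} = -5$ ($a{\left(Q,b \right)} = -4 - 1 = -5$)
$R = 30$
$v{\left(t \right)} = 30 t$
$- \frac{18847}{1 + a{\left(-5,-10 \right)} 43} + \frac{16894}{v{\left(90 \right)}} = - \frac{18847}{1 - 215} + \frac{16894}{30 \cdot 90} = - \frac{18847}{1 - 215} + \frac{16894}{2700} = - \frac{18847}{-214} + 16894 \cdot \frac{1}{2700} = \left(-18847\right) \left(- \frac{1}{214}\right) + \frac{8447}{1350} = \frac{18847}{214} + \frac{8447}{1350} = \frac{6812777}{72225}$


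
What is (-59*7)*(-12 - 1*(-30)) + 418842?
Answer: 411408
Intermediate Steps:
(-59*7)*(-12 - 1*(-30)) + 418842 = -413*(-12 + 30) + 418842 = -413*18 + 418842 = -7434 + 418842 = 411408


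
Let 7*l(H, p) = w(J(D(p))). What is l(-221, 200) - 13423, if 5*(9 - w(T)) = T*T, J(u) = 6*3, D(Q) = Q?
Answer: -470084/35 ≈ -13431.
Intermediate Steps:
J(u) = 18
w(T) = 9 - T²/5 (w(T) = 9 - T*T/5 = 9 - T²/5)
l(H, p) = -279/35 (l(H, p) = (9 - ⅕*18²)/7 = (9 - ⅕*324)/7 = (9 - 324/5)/7 = (⅐)*(-279/5) = -279/35)
l(-221, 200) - 13423 = -279/35 - 13423 = -470084/35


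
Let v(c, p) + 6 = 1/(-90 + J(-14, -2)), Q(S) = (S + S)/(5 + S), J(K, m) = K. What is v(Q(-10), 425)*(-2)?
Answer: 625/52 ≈ 12.019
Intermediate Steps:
Q(S) = 2*S/(5 + S) (Q(S) = (2*S)/(5 + S) = 2*S/(5 + S))
v(c, p) = -625/104 (v(c, p) = -6 + 1/(-90 - 14) = -6 + 1/(-104) = -6 - 1/104 = -625/104)
v(Q(-10), 425)*(-2) = -625/104*(-2) = 625/52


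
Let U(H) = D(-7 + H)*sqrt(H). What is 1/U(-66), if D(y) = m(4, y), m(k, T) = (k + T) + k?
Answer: I*sqrt(66)/4290 ≈ 0.0018937*I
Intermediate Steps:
m(k, T) = T + 2*k (m(k, T) = (T + k) + k = T + 2*k)
D(y) = 8 + y (D(y) = y + 2*4 = y + 8 = 8 + y)
U(H) = sqrt(H)*(1 + H) (U(H) = (8 + (-7 + H))*sqrt(H) = (1 + H)*sqrt(H) = sqrt(H)*(1 + H))
1/U(-66) = 1/(sqrt(-66)*(1 - 66)) = 1/((I*sqrt(66))*(-65)) = 1/(-65*I*sqrt(66)) = I*sqrt(66)/4290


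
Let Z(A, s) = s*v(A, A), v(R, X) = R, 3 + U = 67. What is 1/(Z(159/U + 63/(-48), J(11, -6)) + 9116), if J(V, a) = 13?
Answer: 64/584399 ≈ 0.00010951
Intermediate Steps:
U = 64 (U = -3 + 67 = 64)
Z(A, s) = A*s (Z(A, s) = s*A = A*s)
1/(Z(159/U + 63/(-48), J(11, -6)) + 9116) = 1/((159/64 + 63/(-48))*13 + 9116) = 1/((159*(1/64) + 63*(-1/48))*13 + 9116) = 1/((159/64 - 21/16)*13 + 9116) = 1/((75/64)*13 + 9116) = 1/(975/64 + 9116) = 1/(584399/64) = 64/584399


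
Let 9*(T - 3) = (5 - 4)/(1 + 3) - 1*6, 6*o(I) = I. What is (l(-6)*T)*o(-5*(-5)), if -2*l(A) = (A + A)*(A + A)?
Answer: -2125/3 ≈ -708.33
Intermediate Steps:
o(I) = I/6
l(A) = -2*A² (l(A) = -(A + A)*(A + A)/2 = -2*A*2*A/2 = -2*A²)
T = 85/36 (T = 3 + ((5 - 4)/(1 + 3) - 1*6)/9 = 3 + (1/4 - 6)/9 = 3 + (1*(¼) - 6)/9 = 3 + (¼ - 6)/9 = 3 + (⅑)*(-23/4) = 3 - 23/36 = 85/36 ≈ 2.3611)
(l(-6)*T)*o(-5*(-5)) = (-2*(-6)²*(85/36))*((-5*(-5))/6) = (-2*36*(85/36))*((⅙)*25) = -72*85/36*(25/6) = -170*25/6 = -2125/3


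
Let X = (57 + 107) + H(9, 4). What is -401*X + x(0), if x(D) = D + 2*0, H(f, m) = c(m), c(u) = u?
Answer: -67368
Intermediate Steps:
H(f, m) = m
x(D) = D (x(D) = D + 0 = D)
X = 168 (X = (57 + 107) + 4 = 164 + 4 = 168)
-401*X + x(0) = -401*168 + 0 = -67368 + 0 = -67368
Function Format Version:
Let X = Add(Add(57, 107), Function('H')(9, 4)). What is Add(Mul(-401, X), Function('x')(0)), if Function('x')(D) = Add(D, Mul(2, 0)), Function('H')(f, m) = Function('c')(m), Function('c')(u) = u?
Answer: -67368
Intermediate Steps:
Function('H')(f, m) = m
Function('x')(D) = D (Function('x')(D) = Add(D, 0) = D)
X = 168 (X = Add(Add(57, 107), 4) = Add(164, 4) = 168)
Add(Mul(-401, X), Function('x')(0)) = Add(Mul(-401, 168), 0) = Add(-67368, 0) = -67368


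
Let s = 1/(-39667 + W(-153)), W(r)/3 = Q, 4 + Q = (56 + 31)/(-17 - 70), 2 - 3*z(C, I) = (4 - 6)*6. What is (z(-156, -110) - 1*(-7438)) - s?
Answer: 886019699/119046 ≈ 7442.7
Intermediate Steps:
z(C, I) = 14/3 (z(C, I) = 2/3 - (4 - 6)*6/3 = 2/3 - (-2)*6/3 = 2/3 - 1/3*(-12) = 2/3 + 4 = 14/3)
Q = -5 (Q = -4 + (56 + 31)/(-17 - 70) = -4 + 87/(-87) = -4 + 87*(-1/87) = -4 - 1 = -5)
W(r) = -15 (W(r) = 3*(-5) = -15)
s = -1/39682 (s = 1/(-39667 - 15) = 1/(-39682) = -1/39682 ≈ -2.5200e-5)
(z(-156, -110) - 1*(-7438)) - s = (14/3 - 1*(-7438)) - 1*(-1/39682) = (14/3 + 7438) + 1/39682 = 22328/3 + 1/39682 = 886019699/119046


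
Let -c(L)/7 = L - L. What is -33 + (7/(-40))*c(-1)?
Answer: -33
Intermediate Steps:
c(L) = 0 (c(L) = -7*(L - L) = -7*0 = 0)
-33 + (7/(-40))*c(-1) = -33 + (7/(-40))*0 = -33 + (7*(-1/40))*0 = -33 - 7/40*0 = -33 + 0 = -33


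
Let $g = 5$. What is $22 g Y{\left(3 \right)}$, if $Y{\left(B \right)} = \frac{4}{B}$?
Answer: $\frac{440}{3} \approx 146.67$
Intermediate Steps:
$22 g Y{\left(3 \right)} = 22 \cdot 5 \cdot \frac{4}{3} = 110 \cdot 4 \cdot \frac{1}{3} = 110 \cdot \frac{4}{3} = \frac{440}{3}$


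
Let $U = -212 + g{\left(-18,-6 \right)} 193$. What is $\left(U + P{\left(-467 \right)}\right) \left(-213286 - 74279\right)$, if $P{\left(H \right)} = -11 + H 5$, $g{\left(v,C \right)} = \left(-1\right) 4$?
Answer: $957591450$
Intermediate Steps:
$g{\left(v,C \right)} = -4$
$U = -984$ ($U = -212 - 772 = -984$)
$P{\left(H \right)} = -11 + 5 H$
$\left(U + P{\left(-467 \right)}\right) \left(-213286 - 74279\right) = \left(-984 + \left(-11 + 5 \left(-467\right)\right)\right) \left(-213286 - 74279\right) = \left(-984 - 2346\right) \left(-287565\right) = \left(-3330\right) \left(-287565\right) = 957591450$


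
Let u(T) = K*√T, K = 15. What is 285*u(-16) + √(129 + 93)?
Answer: √222 + 17100*I ≈ 14.9 + 17100.0*I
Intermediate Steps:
u(T) = 15*√T
285*u(-16) + √(129 + 93) = 285*(15*√(-16)) + √(129 + 93) = 285*(15*(4*I)) + √222 = 285*(60*I) + √222 = 17100*I + √222 = √222 + 17100*I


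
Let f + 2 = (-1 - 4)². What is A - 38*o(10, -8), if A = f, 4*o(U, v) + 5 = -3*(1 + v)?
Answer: -129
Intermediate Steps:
o(U, v) = -2 - 3*v/4 (o(U, v) = -5/4 + (-3*(1 + v))/4 = -5/4 + (-3 - 3*v)/4 = -5/4 + (-¾ - 3*v/4) = -2 - 3*v/4)
f = 23 (f = -2 + (-1 - 4)² = -2 + (-5)² = -2 + 25 = 23)
A = 23
A - 38*o(10, -8) = 23 - 38*(-2 - ¾*(-8)) = 23 - 38*(-2 + 6) = 23 - 38*4 = 23 - 152 = -129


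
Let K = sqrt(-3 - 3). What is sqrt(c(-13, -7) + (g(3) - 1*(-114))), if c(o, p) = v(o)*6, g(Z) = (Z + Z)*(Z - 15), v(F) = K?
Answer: sqrt(42 + 6*I*sqrt(6)) ≈ 6.5764 + 1.1174*I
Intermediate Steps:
K = I*sqrt(6) (K = sqrt(-6) = I*sqrt(6) ≈ 2.4495*I)
v(F) = I*sqrt(6)
g(Z) = 2*Z*(-15 + Z) (g(Z) = (2*Z)*(-15 + Z) = 2*Z*(-15 + Z))
c(o, p) = 6*I*sqrt(6) (c(o, p) = (I*sqrt(6))*6 = 6*I*sqrt(6))
sqrt(c(-13, -7) + (g(3) - 1*(-114))) = sqrt(6*I*sqrt(6) + (2*3*(-15 + 3) - 1*(-114))) = sqrt(6*I*sqrt(6) + (2*3*(-12) + 114)) = sqrt(6*I*sqrt(6) + (-72 + 114)) = sqrt(6*I*sqrt(6) + 42) = sqrt(42 + 6*I*sqrt(6))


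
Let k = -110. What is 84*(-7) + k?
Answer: -698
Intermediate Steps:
84*(-7) + k = 84*(-7) - 110 = -588 - 110 = -698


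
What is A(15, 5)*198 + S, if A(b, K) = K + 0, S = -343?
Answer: 647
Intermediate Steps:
A(b, K) = K
A(15, 5)*198 + S = 5*198 - 343 = 990 - 343 = 647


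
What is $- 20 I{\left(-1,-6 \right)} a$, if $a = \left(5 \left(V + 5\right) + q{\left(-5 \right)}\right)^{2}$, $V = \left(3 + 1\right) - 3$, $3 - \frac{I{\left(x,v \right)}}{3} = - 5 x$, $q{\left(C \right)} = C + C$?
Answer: $48000$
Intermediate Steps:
$q{\left(C \right)} = 2 C$
$I{\left(x,v \right)} = 9 + 15 x$ ($I{\left(x,v \right)} = 9 - 3 \left(- 5 x\right) = 9 + 15 x$)
$V = 1$ ($V = 4 - 3 = 1$)
$a = 400$ ($a = \left(5 \left(1 + 5\right) + 2 \left(-5\right)\right)^{2} = \left(5 \cdot 6 - 10\right)^{2} = \left(30 - 10\right)^{2} = 20^{2} = 400$)
$- 20 I{\left(-1,-6 \right)} a = - 20 \left(9 + 15 \left(-1\right)\right) 400 = - 20 \left(9 - 15\right) 400 = \left(-20\right) \left(-6\right) 400 = 120 \cdot 400 = 48000$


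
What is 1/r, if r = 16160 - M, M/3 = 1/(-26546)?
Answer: 26546/428983363 ≈ 6.1881e-5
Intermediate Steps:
M = -3/26546 (M = 3/(-26546) = 3*(-1/26546) = -3/26546 ≈ -0.00011301)
r = 428983363/26546 (r = 16160 - 1*(-3/26546) = 16160 + 3/26546 = 428983363/26546 ≈ 16160.)
1/r = 1/(428983363/26546) = 26546/428983363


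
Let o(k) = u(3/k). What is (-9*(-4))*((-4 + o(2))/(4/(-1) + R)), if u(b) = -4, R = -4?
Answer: 36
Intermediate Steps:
o(k) = -4
(-9*(-4))*((-4 + o(2))/(4/(-1) + R)) = (-9*(-4))*((-4 - 4)/(4/(-1) - 4)) = 36*(-8/(4*(-1) - 4)) = 36*(-8/(-4 - 4)) = 36*(-8/(-8)) = 36*(-8*(-⅛)) = 36*1 = 36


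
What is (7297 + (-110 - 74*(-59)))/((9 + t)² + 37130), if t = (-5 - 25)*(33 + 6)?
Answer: 11553/1385051 ≈ 0.0083412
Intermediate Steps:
t = -1170 (t = -30*39 = -1170)
(7297 + (-110 - 74*(-59)))/((9 + t)² + 37130) = (7297 + (-110 - 74*(-59)))/((9 - 1170)² + 37130) = (7297 + (-110 + 4366))/((-1161)² + 37130) = (7297 + 4256)/(1347921 + 37130) = 11553/1385051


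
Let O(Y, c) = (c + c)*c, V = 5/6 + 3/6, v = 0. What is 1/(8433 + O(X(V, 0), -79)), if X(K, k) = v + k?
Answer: 1/20915 ≈ 4.7813e-5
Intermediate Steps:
V = 4/3 (V = 5*(1/6) + 3*(1/6) = 5/6 + 1/2 = 4/3 ≈ 1.3333)
X(K, k) = k (X(K, k) = 0 + k = k)
O(Y, c) = 2*c**2 (O(Y, c) = (2*c)*c = 2*c**2)
1/(8433 + O(X(V, 0), -79)) = 1/(8433 + 2*(-79)**2) = 1/(8433 + 2*6241) = 1/(8433 + 12482) = 1/20915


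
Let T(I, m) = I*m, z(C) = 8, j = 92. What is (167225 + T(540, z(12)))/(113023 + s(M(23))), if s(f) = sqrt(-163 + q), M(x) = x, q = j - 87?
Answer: 19388530535/12774198687 - 171545*I*sqrt(158)/12774198687 ≈ 1.5178 - 0.0001688*I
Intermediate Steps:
q = 5 (q = 92 - 87 = 5)
s(f) = I*sqrt(158) (s(f) = sqrt(-163 + 5) = sqrt(-158) = I*sqrt(158))
(167225 + T(540, z(12)))/(113023 + s(M(23))) = (167225 + 540*8)/(113023 + I*sqrt(158)) = (167225 + 4320)/(113023 + I*sqrt(158)) = 171545/(113023 + I*sqrt(158))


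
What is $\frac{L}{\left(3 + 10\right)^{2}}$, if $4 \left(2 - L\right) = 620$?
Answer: $- \frac{153}{169} \approx -0.90532$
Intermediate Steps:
$L = -153$ ($L = 2 - 155 = -153$)
$\frac{L}{\left(3 + 10\right)^{2}} = - \frac{153}{\left(3 + 10\right)^{2}} = - \frac{153}{13^{2}} = - \frac{153}{169}$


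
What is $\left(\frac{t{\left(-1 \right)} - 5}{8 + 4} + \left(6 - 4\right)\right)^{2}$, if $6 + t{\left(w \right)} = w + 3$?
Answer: $\frac{25}{16} \approx 1.5625$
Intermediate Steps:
$t{\left(w \right)} = -3 + w$ ($t{\left(w \right)} = -6 + \left(w + 3\right) = -6 + \left(3 + w\right) = -3 + w$)
$\left(\frac{t{\left(-1 \right)} - 5}{8 + 4} + \left(6 - 4\right)\right)^{2} = \left(\frac{\left(-3 - 1\right) - 5}{8 + 4} + \left(6 - 4\right)\right)^{2} = \left(\frac{-4 - 5}{12} + 2\right)^{2} = \left(\left(-9\right) \frac{1}{12} + 2\right)^{2} = \left(- \frac{3}{4} + 2\right)^{2} = \left(\frac{5}{4}\right)^{2} = \frac{25}{16}$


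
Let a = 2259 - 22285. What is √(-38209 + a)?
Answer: I*√58235 ≈ 241.32*I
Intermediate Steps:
a = -20026
√(-38209 + a) = √(-38209 - 20026) = √(-58235) = I*√58235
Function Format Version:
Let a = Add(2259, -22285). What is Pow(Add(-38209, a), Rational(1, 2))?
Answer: Mul(I, Pow(58235, Rational(1, 2))) ≈ Mul(241.32, I)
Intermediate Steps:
a = -20026
Pow(Add(-38209, a), Rational(1, 2)) = Pow(Add(-38209, -20026), Rational(1, 2)) = Pow(-58235, Rational(1, 2)) = Mul(I, Pow(58235, Rational(1, 2)))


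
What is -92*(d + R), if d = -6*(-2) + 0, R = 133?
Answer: -13340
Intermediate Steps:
d = 12 (d = 12 + 0 = 12)
-92*(d + R) = -92*(12 + 133) = -92*145 = -13340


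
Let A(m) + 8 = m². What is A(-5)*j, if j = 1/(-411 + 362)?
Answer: -17/49 ≈ -0.34694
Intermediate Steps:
A(m) = -8 + m²
j = -1/49 (j = 1/(-49) = -1/49 ≈ -0.020408)
A(-5)*j = (-8 + (-5)²)*(-1/49) = (-8 + 25)*(-1/49) = 17*(-1/49) = -17/49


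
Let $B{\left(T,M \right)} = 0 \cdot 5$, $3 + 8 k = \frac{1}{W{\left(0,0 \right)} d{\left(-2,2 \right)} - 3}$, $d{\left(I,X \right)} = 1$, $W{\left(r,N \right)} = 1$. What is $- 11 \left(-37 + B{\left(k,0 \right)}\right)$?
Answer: $407$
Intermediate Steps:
$k = - \frac{7}{16}$ ($k = - \frac{3}{8} + \frac{1}{8 \left(1 \cdot 1 - 3\right)} = - \frac{3}{8} + \frac{1}{8 \left(1 - 3\right)} = - \frac{3}{8} + \frac{1}{8 \left(-2\right)} = - \frac{3}{8} + \frac{1}{8} \left(- \frac{1}{2}\right) = - \frac{3}{8} - \frac{1}{16} = - \frac{7}{16} \approx -0.4375$)
$B{\left(T,M \right)} = 0$
$- 11 \left(-37 + B{\left(k,0 \right)}\right) = - 11 \left(-37 + 0\right) = \left(-11\right) \left(-37\right) = 407$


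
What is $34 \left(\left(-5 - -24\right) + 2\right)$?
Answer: $714$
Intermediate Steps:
$34 \left(\left(-5 - -24\right) + 2\right) = 34 \left(\left(-5 + 24\right) + 2\right) = 34 \left(19 + 2\right) = 34 \cdot 21 = 714$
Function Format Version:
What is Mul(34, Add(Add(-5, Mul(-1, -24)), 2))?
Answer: 714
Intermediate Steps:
Mul(34, Add(Add(-5, Mul(-1, -24)), 2)) = Mul(34, Add(Add(-5, 24), 2)) = Mul(34, Add(19, 2)) = Mul(34, 21) = 714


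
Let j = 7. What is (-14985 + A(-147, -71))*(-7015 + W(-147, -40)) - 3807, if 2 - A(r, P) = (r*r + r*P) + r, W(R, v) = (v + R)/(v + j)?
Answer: 985823275/3 ≈ 3.2861e+8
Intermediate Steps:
W(R, v) = (R + v)/(7 + v) (W(R, v) = (v + R)/(v + 7) = (R + v)/(7 + v))
A(r, P) = 2 - r - r² - P*r (A(r, P) = 2 - ((r*r + r*P) + r) = 2 - ((r² + P*r) + r) = 2 - (r + r² + P*r) = 2 + (-r - r² - P*r) = 2 - r - r² - P*r)
(-14985 + A(-147, -71))*(-7015 + W(-147, -40)) - 3807 = (-14985 + (2 - 1*(-147) - 1*(-147)² - 1*(-71)*(-147)))*(-7015 + (-147 - 40)/(7 - 40)) - 3807 = (-14985 + (2 + 147 - 1*21609 - 10437))*(-7015 - 187/(-33)) - 3807 = (-14985 + (2 + 147 - 21609 - 10437))*(-7015 - 1/33*(-187)) - 3807 = (-14985 - 31897)*(-7015 + 17/3) - 3807 = -46882*(-21028/3) - 3807 = 985834696/3 - 3807 = 985823275/3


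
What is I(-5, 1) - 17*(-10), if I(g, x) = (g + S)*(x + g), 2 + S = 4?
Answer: 182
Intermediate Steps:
S = 2 (S = -2 + 4 = 2)
I(g, x) = (2 + g)*(g + x) (I(g, x) = (g + 2)*(x + g) = (2 + g)*(g + x))
I(-5, 1) - 17*(-10) = ((-5)**2 + 2*(-5) + 2*1 - 5*1) - 17*(-10) = (25 - 10 + 2 - 5) + 170 = 12 + 170 = 182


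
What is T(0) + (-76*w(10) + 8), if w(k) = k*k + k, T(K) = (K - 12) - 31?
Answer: -8395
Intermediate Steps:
T(K) = -43 + K (T(K) = (-12 + K) - 31 = -43 + K)
w(k) = k + k**2 (w(k) = k**2 + k = k + k**2)
T(0) + (-76*w(10) + 8) = (-43 + 0) + (-760*(1 + 10) + 8) = -43 + (-760*11 + 8) = -43 + (-76*110 + 8) = -43 + (-8360 + 8) = -43 - 8352 = -8395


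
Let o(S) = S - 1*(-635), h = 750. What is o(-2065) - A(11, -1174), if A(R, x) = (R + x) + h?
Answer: -1017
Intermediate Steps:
o(S) = 635 + S (o(S) = S + 635 = 635 + S)
A(R, x) = 750 + R + x (A(R, x) = (R + x) + 750 = 750 + R + x)
o(-2065) - A(11, -1174) = (635 - 2065) - (750 + 11 - 1174) = -1430 - 1*(-413) = -1430 + 413 = -1017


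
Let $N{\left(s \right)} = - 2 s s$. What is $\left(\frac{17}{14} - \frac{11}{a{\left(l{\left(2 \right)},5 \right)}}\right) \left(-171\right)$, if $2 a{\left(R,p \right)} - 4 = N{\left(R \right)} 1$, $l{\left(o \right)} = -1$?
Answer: $\frac{23427}{14} \approx 1673.4$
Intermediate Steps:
$N{\left(s \right)} = - 2 s^{2}$
$a{\left(R,p \right)} = 2 - R^{2}$ ($a{\left(R,p \right)} = 2 + \frac{- 2 R^{2} \cdot 1}{2} = 2 + \frac{\left(-2\right) R^{2}}{2} = 2 - R^{2}$)
$\left(\frac{17}{14} - \frac{11}{a{\left(l{\left(2 \right)},5 \right)}}\right) \left(-171\right) = \left(\frac{17}{14} - \frac{11}{2 - \left(-1\right)^{2}}\right) \left(-171\right) = \left(17 \cdot \frac{1}{14} - \frac{11}{2 - 1}\right) \left(-171\right) = \left(\frac{17}{14} - \frac{11}{2 - 1}\right) \left(-171\right) = \left(\frac{17}{14} - \frac{11}{1}\right) \left(-171\right) = \left(\frac{17}{14} - 11\right) \left(-171\right) = \left(- \frac{137}{14}\right) \left(-171\right) = \frac{23427}{14}$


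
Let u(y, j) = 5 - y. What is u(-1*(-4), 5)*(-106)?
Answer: -106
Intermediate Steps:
u(-1*(-4), 5)*(-106) = (5 - (-1)*(-4))*(-106) = (5 - 1*4)*(-106) = (5 - 4)*(-106) = 1*(-106) = -106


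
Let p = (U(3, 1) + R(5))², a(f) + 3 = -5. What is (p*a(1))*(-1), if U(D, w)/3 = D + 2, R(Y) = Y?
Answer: 3200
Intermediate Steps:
U(D, w) = 6 + 3*D (U(D, w) = 3*(D + 2) = 3*(2 + D) = 6 + 3*D)
a(f) = -8 (a(f) = -3 - 5 = -8)
p = 400 (p = ((6 + 3*3) + 5)² = ((6 + 9) + 5)² = (15 + 5)² = 20² = 400)
(p*a(1))*(-1) = (400*(-8))*(-1) = -3200*(-1) = 3200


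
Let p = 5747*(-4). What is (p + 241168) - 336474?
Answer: -118294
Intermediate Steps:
p = -22988
(p + 241168) - 336474 = (-22988 + 241168) - 336474 = 218180 - 336474 = -118294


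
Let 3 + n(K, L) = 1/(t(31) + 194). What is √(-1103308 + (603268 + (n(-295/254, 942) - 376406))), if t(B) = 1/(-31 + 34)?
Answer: 2*I*√74473843103/583 ≈ 936.19*I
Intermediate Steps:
t(B) = ⅓ (t(B) = 1/3 = ⅓)
n(K, L) = -1746/583 (n(K, L) = -3 + 1/(⅓ + 194) = -3 + 1/(583/3) = -3 + 3/583 = -1746/583)
√(-1103308 + (603268 + (n(-295/254, 942) - 376406))) = √(-1103308 + (603268 + (-1746/583 - 376406))) = √(-1103308 + (603268 - 219446444/583)) = √(-1103308 + 132258800/583) = √(-510969764/583) = 2*I*√74473843103/583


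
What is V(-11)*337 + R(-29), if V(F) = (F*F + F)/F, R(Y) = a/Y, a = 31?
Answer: -97761/29 ≈ -3371.1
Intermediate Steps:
R(Y) = 31/Y
V(F) = (F + F²)/F (V(F) = (F² + F)/F = (F + F²)/F)
V(-11)*337 + R(-29) = (1 - 11)*337 + 31/(-29) = -10*337 + 31*(-1/29) = -3370 - 31/29 = -97761/29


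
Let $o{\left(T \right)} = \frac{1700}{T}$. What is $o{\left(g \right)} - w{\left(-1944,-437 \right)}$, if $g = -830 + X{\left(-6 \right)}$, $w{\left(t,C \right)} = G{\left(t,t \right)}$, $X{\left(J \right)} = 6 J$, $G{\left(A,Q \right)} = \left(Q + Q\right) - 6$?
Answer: $\frac{1685252}{433} \approx 3892.0$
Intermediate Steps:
$G{\left(A,Q \right)} = -6 + 2 Q$ ($G{\left(A,Q \right)} = 2 Q - 6 = -6 + 2 Q$)
$w{\left(t,C \right)} = -6 + 2 t$
$g = -866$ ($g = -830 + 6 \left(-6\right) = -830 - 36 = -866$)
$o{\left(g \right)} - w{\left(-1944,-437 \right)} = \frac{1700}{-866} - \left(-6 + 2 \left(-1944\right)\right) = 1700 \left(- \frac{1}{866}\right) - \left(-6 - 3888\right) = - \frac{850}{433} - -3894 = - \frac{850}{433} + 3894 = \frac{1685252}{433}$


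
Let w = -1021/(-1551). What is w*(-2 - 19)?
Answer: -7147/517 ≈ -13.824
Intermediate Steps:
w = 1021/1551 (w = -1021*(-1/1551) = 1021/1551 ≈ 0.65829)
w*(-2 - 19) = 1021*(-2 - 19)/1551 = (1021/1551)*(-21) = -7147/517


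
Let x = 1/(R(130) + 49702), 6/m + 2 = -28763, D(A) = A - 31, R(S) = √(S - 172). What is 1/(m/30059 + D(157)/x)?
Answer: 780316828874150085530815/4886696768700486827877466044066 - 5233302676445957575*I*√42/1628898922900162275959155348022 ≈ 1.5968e-7 - 2.0821e-11*I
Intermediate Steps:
R(S) = √(-172 + S)
D(A) = -31 + A
m = -6/28765 (m = 6/(-2 - 28763) = 6/(-28765) = 6*(-1/28765) = -6/28765 ≈ -0.00020859)
x = 1/(49702 + I*√42) (x = 1/(√(-172 + 130) + 49702) = 1/(√(-42) + 49702) = 1/(I*√42 + 49702) = 1/(49702 + I*√42) ≈ 2.012e-5 - 2.6e-9*I)
1/(m/30059 + D(157)/x) = 1/(-6/28765/30059 + (-31 + 157)/(24851/1235144423 - I*√42/2470288846)) = 1/(-6/28765*1/30059 + 126/(24851/1235144423 - I*√42/2470288846)) = 1/(-6/864647135 + 126/(24851/1235144423 - I*√42/2470288846))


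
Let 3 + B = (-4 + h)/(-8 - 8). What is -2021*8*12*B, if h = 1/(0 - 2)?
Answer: 527481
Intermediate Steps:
h = -½ (h = 1/(-2) = -½ ≈ -0.50000)
B = -87/32 (B = -3 + (-4 - ½)/(-8 - 8) = -3 - 9/2/(-16) = -3 - 9/2*(-1/16) = -3 + 9/32 = -87/32 ≈ -2.7188)
-2021*8*12*B = -2021*8*12*(-87)/32 = -194016*(-87)/32 = -2021*(-261) = 527481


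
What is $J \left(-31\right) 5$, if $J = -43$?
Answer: $6665$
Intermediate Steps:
$J \left(-31\right) 5 = \left(-43\right) \left(-31\right) 5 = 1333 \cdot 5 = 6665$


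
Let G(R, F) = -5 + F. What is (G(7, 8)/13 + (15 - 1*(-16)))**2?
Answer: 164836/169 ≈ 975.36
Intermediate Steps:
(G(7, 8)/13 + (15 - 1*(-16)))**2 = ((-5 + 8)/13 + (15 - 1*(-16)))**2 = (3*(1/13) + (15 + 16))**2 = (3/13 + 31)**2 = (406/13)**2 = 164836/169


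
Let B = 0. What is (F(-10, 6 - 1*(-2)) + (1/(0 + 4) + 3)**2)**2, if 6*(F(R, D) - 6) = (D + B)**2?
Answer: 1708249/2304 ≈ 741.43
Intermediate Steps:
F(R, D) = 6 + D**2/6 (F(R, D) = 6 + (D + 0)**2/6 = 6 + D**2/6)
(F(-10, 6 - 1*(-2)) + (1/(0 + 4) + 3)**2)**2 = ((6 + (6 - 1*(-2))**2/6) + (1/(0 + 4) + 3)**2)**2 = ((6 + (6 + 2)**2/6) + (1/4 + 3)**2)**2 = ((6 + (1/6)*8**2) + (1/4 + 3)**2)**2 = ((6 + (1/6)*64) + (13/4)**2)**2 = ((6 + 32/3) + 169/16)**2 = (50/3 + 169/16)**2 = (1307/48)**2 = 1708249/2304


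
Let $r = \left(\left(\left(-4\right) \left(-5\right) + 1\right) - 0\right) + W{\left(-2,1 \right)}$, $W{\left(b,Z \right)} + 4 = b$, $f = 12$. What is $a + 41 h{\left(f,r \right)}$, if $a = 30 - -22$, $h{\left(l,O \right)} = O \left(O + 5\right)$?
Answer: $12352$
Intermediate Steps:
$W{\left(b,Z \right)} = -4 + b$
$r = 15$ ($r = \left(\left(\left(-4\right) \left(-5\right) + 1\right) - 0\right) - 6 = \left(\left(20 + 1\right) + 0\right) - 6 = \left(21 + 0\right) - 6 = 21 - 6 = 15$)
$h{\left(l,O \right)} = O \left(5 + O\right)$
$a = 52$ ($a = 30 + 22 = 52$)
$a + 41 h{\left(f,r \right)} = 52 + 41 \cdot 15 \left(5 + 15\right) = 52 + 41 \cdot 15 \cdot 20 = 52 + 41 \cdot 300 = 52 + 12300 = 12352$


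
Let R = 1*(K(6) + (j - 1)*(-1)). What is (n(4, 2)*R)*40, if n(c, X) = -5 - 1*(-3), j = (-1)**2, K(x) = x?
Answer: -480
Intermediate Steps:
j = 1
n(c, X) = -2 (n(c, X) = -5 + 3 = -2)
R = 6 (R = 1*(6 + (1 - 1)*(-1)) = 1*(6 + 0*(-1)) = 1*(6 + 0) = 1*6 = 6)
(n(4, 2)*R)*40 = -2*6*40 = -12*40 = -480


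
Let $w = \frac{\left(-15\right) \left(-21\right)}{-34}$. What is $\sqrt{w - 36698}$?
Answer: $\frac{i \sqrt{42433598}}{34} \approx 191.59 i$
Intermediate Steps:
$w = - \frac{315}{34}$ ($w = 315 \left(- \frac{1}{34}\right) = - \frac{315}{34} \approx -9.2647$)
$\sqrt{w - 36698} = \sqrt{- \frac{315}{34} - 36698} = \sqrt{- \frac{1248047}{34}} = \frac{i \sqrt{42433598}}{34}$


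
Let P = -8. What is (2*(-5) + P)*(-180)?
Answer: 3240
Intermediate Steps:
(2*(-5) + P)*(-180) = (2*(-5) - 8)*(-180) = (-10 - 8)*(-180) = -18*(-180) = 3240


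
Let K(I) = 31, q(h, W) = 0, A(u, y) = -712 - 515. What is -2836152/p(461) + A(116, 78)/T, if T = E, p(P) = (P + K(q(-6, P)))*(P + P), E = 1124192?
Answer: -132872332743/21248352992 ≈ -6.2533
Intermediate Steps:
A(u, y) = -1227
p(P) = 2*P*(31 + P) (p(P) = (P + 31)*(P + P) = (31 + P)*(2*P) = 2*P*(31 + P))
T = 1124192
-2836152/p(461) + A(116, 78)/T = -2836152*1/(922*(31 + 461)) - 1227/1124192 = -2836152/(2*461*492) - 1227*1/1124192 = -2836152/453624 - 1227/1124192 = -2836152*1/453624 - 1227/1124192 = -118173/18901 - 1227/1124192 = -132872332743/21248352992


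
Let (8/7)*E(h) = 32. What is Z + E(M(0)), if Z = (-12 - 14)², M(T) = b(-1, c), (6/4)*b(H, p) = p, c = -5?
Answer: 704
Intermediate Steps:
b(H, p) = 2*p/3
M(T) = -10/3 (M(T) = (⅔)*(-5) = -10/3)
Z = 676 (Z = (-26)² = 676)
E(h) = 28 (E(h) = (7/8)*32 = 28)
Z + E(M(0)) = 676 + 28 = 704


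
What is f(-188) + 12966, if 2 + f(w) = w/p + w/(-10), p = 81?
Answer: 5257094/405 ≈ 12980.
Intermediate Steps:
f(w) = -2 - 71*w/810 (f(w) = -2 + (w/81 + w/(-10)) = -2 + (w*(1/81) + w*(-1/10)) = -2 + (w/81 - w/10) = -2 - 71*w/810)
f(-188) + 12966 = (-2 - 71/810*(-188)) + 12966 = (-2 + 6674/405) + 12966 = 5864/405 + 12966 = 5257094/405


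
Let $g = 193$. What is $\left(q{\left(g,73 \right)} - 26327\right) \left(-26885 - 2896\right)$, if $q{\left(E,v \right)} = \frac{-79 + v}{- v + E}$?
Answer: $\frac{15680917521}{20} \approx 7.8405 \cdot 10^{8}$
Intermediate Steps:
$q{\left(E,v \right)} = \frac{-79 + v}{E - v}$
$\left(q{\left(g,73 \right)} - 26327\right) \left(-26885 - 2896\right) = \left(\frac{-79 + 73}{193 - 73} - 26327\right) \left(-26885 - 2896\right) = \left(\frac{1}{193 - 73} \left(-6\right) - 26327\right) \left(-29781\right) = \left(\frac{1}{120} \left(-6\right) - 26327\right) \left(-29781\right) = \left(- \frac{1}{20} - 26327\right) \left(-29781\right) = \left(- \frac{526541}{20}\right) \left(-29781\right) = \frac{15680917521}{20}$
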